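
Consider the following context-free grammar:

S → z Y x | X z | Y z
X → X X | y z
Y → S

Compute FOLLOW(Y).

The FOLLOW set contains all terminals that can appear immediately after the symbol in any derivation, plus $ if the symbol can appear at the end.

We compute FOLLOW(Y) using the standard algorithm.
FOLLOW(S) starts with {$}.
FIRST(S) = {y, z}
FIRST(X) = {y}
FIRST(Y) = {y, z}
FOLLOW(S) = {$, x, z}
FOLLOW(X) = {y, z}
FOLLOW(Y) = {x, z}
Therefore, FOLLOW(Y) = {x, z}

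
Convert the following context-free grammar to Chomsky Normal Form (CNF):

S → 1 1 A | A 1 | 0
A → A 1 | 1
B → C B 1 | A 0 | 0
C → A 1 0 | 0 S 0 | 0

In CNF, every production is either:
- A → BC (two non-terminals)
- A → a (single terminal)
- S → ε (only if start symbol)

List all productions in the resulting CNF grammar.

T1 → 1; S → 0; A → 1; T0 → 0; B → 0; C → 0; S → T1 X0; X0 → T1 A; S → A T1; A → A T1; B → C X1; X1 → B T1; B → A T0; C → A X2; X2 → T1 T0; C → T0 X3; X3 → S T0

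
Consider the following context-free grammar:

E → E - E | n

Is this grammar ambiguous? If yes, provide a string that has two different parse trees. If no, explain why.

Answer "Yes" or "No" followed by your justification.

Yes - the string 'n - n - n - n - n' has two distinct leftmost derivations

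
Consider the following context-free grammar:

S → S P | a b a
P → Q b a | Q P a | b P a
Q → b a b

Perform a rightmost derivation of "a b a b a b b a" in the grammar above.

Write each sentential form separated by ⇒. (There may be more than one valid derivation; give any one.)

S ⇒ S P ⇒ S Q b a ⇒ S b a b b a ⇒ a b a b a b b a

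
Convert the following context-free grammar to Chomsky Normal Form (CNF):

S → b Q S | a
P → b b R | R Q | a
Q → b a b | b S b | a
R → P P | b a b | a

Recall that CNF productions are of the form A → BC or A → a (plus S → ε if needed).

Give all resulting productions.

TB → b; S → a; P → a; TA → a; Q → a; R → a; S → TB X0; X0 → Q S; P → TB X1; X1 → TB R; P → R Q; Q → TB X2; X2 → TA TB; Q → TB X3; X3 → S TB; R → P P; R → TB X4; X4 → TA TB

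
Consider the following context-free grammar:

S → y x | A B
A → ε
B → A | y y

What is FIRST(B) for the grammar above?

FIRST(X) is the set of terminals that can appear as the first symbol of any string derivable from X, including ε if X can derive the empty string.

We compute FIRST(B) using the standard algorithm.
FIRST(A) = {ε}
FIRST(B) = {y, ε}
FIRST(S) = {y, ε}
Therefore, FIRST(B) = {y, ε}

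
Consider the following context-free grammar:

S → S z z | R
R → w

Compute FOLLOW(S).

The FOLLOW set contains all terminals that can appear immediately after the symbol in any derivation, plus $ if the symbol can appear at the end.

We compute FOLLOW(S) using the standard algorithm.
FOLLOW(S) starts with {$}.
FIRST(R) = {w}
FIRST(S) = {w}
FOLLOW(R) = {$, z}
FOLLOW(S) = {$, z}
Therefore, FOLLOW(S) = {$, z}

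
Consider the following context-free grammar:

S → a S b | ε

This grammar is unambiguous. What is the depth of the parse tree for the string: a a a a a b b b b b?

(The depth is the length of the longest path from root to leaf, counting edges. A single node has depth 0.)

6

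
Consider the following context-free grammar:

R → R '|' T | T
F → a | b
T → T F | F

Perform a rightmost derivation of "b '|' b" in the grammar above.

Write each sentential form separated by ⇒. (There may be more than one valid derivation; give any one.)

R ⇒ R '|' T ⇒ R '|' F ⇒ R '|' b ⇒ T '|' b ⇒ F '|' b ⇒ b '|' b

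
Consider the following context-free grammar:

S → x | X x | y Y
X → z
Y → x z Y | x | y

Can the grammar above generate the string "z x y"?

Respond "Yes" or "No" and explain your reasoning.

No - no valid derivation exists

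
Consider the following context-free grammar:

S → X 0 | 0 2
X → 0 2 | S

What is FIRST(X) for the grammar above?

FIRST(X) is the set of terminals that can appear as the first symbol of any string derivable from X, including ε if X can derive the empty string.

We compute FIRST(X) using the standard algorithm.
FIRST(S) = {0}
FIRST(X) = {0}
Therefore, FIRST(X) = {0}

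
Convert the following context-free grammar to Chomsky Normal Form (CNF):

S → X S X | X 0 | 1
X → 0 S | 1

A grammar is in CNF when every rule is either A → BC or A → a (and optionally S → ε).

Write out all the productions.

T0 → 0; S → 1; X → 1; S → X X0; X0 → S X; S → X T0; X → T0 S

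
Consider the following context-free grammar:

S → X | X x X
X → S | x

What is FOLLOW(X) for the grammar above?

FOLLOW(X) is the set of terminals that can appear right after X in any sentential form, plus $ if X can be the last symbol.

We compute FOLLOW(X) using the standard algorithm.
FOLLOW(S) starts with {$}.
FIRST(S) = {x}
FIRST(X) = {x}
FOLLOW(S) = {$, x}
FOLLOW(X) = {$, x}
Therefore, FOLLOW(X) = {$, x}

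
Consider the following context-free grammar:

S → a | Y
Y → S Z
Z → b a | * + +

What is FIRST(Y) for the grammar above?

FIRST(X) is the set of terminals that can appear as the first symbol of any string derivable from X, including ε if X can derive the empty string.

We compute FIRST(Y) using the standard algorithm.
FIRST(S) = {a}
FIRST(Y) = {a}
FIRST(Z) = {*, b}
Therefore, FIRST(Y) = {a}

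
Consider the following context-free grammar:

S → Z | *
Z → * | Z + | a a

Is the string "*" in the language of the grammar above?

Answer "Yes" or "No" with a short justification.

Yes - a valid derivation exists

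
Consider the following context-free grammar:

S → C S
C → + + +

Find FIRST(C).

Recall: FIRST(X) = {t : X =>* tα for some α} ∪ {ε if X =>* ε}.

We compute FIRST(C) using the standard algorithm.
FIRST(C) = {+}
FIRST(S) = {+}
Therefore, FIRST(C) = {+}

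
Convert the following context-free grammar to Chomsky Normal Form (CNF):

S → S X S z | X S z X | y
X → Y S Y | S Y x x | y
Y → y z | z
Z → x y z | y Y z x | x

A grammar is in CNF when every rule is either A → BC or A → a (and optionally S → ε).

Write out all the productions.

TZ → z; S → y; TX → x; X → y; TY → y; Y → z; Z → x; S → S X0; X0 → X X1; X1 → S TZ; S → X X2; X2 → S X3; X3 → TZ X; X → Y X4; X4 → S Y; X → S X5; X5 → Y X6; X6 → TX TX; Y → TY TZ; Z → TX X7; X7 → TY TZ; Z → TY X8; X8 → Y X9; X9 → TZ TX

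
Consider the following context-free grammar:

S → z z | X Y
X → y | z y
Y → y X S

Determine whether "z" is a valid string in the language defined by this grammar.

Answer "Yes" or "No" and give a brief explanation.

No - no valid derivation exists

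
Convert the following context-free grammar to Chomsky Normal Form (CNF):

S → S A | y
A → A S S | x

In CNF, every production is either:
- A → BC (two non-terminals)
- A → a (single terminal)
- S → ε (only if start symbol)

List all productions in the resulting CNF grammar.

S → y; A → x; S → S A; A → A X0; X0 → S S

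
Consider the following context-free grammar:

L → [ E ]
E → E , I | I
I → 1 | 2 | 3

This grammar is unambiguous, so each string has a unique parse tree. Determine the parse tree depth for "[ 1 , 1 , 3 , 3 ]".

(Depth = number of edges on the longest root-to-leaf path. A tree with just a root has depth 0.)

6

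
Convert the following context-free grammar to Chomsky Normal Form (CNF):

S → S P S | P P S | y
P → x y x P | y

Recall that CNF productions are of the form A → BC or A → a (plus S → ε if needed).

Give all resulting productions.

S → y; TX → x; TY → y; P → y; S → S X0; X0 → P S; S → P X1; X1 → P S; P → TX X2; X2 → TY X3; X3 → TX P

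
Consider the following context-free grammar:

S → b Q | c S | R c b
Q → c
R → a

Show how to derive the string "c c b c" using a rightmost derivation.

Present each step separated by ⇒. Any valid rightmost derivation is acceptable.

S ⇒ c S ⇒ c c S ⇒ c c b Q ⇒ c c b c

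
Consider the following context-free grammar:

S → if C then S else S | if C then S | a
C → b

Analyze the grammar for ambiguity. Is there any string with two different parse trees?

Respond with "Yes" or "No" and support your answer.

Yes - the string 'if b then if b then if b then a else a' has two distinct parse trees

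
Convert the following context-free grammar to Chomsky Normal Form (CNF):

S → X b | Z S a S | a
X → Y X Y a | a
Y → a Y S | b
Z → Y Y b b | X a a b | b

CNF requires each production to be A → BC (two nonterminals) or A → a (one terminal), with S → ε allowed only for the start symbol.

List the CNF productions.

TB → b; TA → a; S → a; X → a; Y → b; Z → b; S → X TB; S → Z X0; X0 → S X1; X1 → TA S; X → Y X2; X2 → X X3; X3 → Y TA; Y → TA X4; X4 → Y S; Z → Y X5; X5 → Y X6; X6 → TB TB; Z → X X7; X7 → TA X8; X8 → TA TB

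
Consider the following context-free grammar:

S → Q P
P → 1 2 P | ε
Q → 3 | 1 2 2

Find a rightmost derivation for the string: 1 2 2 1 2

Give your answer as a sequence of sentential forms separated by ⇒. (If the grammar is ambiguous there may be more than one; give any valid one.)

S ⇒ Q P ⇒ Q 1 2 P ⇒ Q 1 2 ⇒ 1 2 2 1 2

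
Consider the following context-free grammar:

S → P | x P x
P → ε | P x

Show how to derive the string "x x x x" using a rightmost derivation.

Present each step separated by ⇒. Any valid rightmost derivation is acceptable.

S ⇒ x P x ⇒ x P x x ⇒ x P x x x ⇒ x x x x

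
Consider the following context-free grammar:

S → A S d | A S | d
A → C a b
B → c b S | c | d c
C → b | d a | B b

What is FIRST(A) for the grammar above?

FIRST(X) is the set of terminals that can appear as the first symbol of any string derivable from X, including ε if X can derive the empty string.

We compute FIRST(A) using the standard algorithm.
FIRST(A) = {b, c, d}
FIRST(B) = {c, d}
FIRST(C) = {b, c, d}
FIRST(S) = {b, c, d}
Therefore, FIRST(A) = {b, c, d}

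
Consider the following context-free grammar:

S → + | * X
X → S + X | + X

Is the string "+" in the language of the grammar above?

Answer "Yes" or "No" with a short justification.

Yes - a valid derivation exists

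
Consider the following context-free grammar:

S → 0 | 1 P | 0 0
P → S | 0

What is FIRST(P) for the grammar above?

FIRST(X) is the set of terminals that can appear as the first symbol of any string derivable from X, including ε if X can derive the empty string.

We compute FIRST(P) using the standard algorithm.
FIRST(P) = {0, 1}
FIRST(S) = {0, 1}
Therefore, FIRST(P) = {0, 1}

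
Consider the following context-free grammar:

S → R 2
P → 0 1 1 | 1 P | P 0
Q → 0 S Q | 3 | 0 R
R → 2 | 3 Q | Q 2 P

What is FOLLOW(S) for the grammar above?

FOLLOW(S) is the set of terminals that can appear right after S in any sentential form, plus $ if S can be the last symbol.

We compute FOLLOW(S) using the standard algorithm.
FOLLOW(S) starts with {$}.
FIRST(P) = {0, 1}
FIRST(Q) = {0, 3}
FIRST(R) = {0, 2, 3}
FIRST(S) = {0, 2, 3}
FOLLOW(P) = {0, 2}
FOLLOW(Q) = {2}
FOLLOW(R) = {2}
FOLLOW(S) = {$, 0, 3}
Therefore, FOLLOW(S) = {$, 0, 3}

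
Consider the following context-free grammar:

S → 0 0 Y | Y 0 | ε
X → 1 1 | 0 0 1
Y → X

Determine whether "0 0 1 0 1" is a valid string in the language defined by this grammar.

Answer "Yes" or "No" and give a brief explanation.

No - no valid derivation exists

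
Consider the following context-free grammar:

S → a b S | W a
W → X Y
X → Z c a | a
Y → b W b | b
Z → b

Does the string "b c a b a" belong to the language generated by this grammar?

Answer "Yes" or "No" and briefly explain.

Yes - a valid derivation exists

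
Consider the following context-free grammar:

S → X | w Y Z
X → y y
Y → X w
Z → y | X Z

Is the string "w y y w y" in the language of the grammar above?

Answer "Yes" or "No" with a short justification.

Yes - a valid derivation exists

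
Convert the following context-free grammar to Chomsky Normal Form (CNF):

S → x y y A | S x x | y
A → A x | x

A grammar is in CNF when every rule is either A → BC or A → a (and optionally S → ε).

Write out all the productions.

TX → x; TY → y; S → y; A → x; S → TX X0; X0 → TY X1; X1 → TY A; S → S X2; X2 → TX TX; A → A TX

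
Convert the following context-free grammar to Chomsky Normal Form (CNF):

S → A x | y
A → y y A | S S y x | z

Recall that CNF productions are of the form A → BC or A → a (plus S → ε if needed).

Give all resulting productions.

TX → x; S → y; TY → y; A → z; S → A TX; A → TY X0; X0 → TY A; A → S X1; X1 → S X2; X2 → TY TX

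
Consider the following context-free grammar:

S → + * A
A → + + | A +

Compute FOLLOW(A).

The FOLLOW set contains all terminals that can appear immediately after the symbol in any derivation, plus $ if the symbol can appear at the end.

We compute FOLLOW(A) using the standard algorithm.
FOLLOW(S) starts with {$}.
FIRST(A) = {+}
FIRST(S) = {+}
FOLLOW(A) = {$, +}
FOLLOW(S) = {$}
Therefore, FOLLOW(A) = {$, +}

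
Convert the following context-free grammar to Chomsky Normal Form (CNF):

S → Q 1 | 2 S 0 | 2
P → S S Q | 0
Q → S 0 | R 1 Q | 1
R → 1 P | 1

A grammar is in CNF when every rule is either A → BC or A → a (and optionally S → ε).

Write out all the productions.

T1 → 1; T2 → 2; T0 → 0; S → 2; P → 0; Q → 1; R → 1; S → Q T1; S → T2 X0; X0 → S T0; P → S X1; X1 → S Q; Q → S T0; Q → R X2; X2 → T1 Q; R → T1 P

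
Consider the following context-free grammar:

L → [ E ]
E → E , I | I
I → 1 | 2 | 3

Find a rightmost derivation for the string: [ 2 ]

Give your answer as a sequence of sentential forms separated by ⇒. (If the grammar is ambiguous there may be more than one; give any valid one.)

L ⇒ [ E ] ⇒ [ I ] ⇒ [ 2 ]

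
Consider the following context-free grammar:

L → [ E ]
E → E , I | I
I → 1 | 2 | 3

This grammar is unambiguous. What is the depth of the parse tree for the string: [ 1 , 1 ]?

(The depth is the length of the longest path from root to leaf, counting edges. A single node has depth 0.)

4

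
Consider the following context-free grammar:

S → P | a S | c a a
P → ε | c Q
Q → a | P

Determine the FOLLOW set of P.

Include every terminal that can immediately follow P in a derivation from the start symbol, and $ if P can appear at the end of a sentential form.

We compute FOLLOW(P) using the standard algorithm.
FOLLOW(S) starts with {$}.
FIRST(P) = {c, ε}
FIRST(Q) = {a, c, ε}
FIRST(S) = {a, c, ε}
FOLLOW(P) = {$}
FOLLOW(Q) = {$}
FOLLOW(S) = {$}
Therefore, FOLLOW(P) = {$}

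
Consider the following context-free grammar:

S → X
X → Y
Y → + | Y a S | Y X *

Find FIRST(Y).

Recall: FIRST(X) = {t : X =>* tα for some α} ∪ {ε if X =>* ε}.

We compute FIRST(Y) using the standard algorithm.
FIRST(S) = {+}
FIRST(X) = {+}
FIRST(Y) = {+}
Therefore, FIRST(Y) = {+}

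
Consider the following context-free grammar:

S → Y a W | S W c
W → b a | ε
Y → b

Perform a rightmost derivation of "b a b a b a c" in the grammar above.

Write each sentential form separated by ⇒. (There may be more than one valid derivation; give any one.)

S ⇒ S W c ⇒ S b a c ⇒ Y a W b a c ⇒ Y a b a b a c ⇒ b a b a b a c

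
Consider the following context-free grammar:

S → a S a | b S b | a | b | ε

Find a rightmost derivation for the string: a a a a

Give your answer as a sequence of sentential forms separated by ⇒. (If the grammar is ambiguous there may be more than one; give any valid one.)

S ⇒ a S a ⇒ a a S a a ⇒ a a a a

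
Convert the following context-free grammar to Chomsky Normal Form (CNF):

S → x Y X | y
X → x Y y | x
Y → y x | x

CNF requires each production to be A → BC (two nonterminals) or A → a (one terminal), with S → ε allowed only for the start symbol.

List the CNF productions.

TX → x; S → y; TY → y; X → x; Y → x; S → TX X0; X0 → Y X; X → TX X1; X1 → Y TY; Y → TY TX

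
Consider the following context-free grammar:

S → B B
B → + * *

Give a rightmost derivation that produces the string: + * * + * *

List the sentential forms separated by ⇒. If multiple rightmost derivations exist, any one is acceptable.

S ⇒ B B ⇒ B + * * ⇒ + * * + * *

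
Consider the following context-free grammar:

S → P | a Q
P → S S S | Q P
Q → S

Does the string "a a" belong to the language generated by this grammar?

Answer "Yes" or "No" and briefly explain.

No - no valid derivation exists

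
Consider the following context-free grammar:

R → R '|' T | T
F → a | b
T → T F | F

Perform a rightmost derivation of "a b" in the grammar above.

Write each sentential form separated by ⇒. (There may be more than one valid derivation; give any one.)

R ⇒ T ⇒ T F ⇒ T b ⇒ F b ⇒ a b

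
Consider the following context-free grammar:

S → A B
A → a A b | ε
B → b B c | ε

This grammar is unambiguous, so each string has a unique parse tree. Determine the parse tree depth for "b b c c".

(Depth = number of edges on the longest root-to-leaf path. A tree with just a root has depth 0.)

4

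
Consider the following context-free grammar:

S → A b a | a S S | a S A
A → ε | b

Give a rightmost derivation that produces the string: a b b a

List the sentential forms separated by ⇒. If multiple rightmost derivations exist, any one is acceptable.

S ⇒ a S A ⇒ a S ⇒ a A b a ⇒ a b b a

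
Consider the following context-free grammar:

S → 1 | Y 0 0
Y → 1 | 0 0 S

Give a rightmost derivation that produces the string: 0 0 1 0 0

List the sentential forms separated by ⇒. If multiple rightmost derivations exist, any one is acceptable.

S ⇒ Y 0 0 ⇒ 0 0 S 0 0 ⇒ 0 0 1 0 0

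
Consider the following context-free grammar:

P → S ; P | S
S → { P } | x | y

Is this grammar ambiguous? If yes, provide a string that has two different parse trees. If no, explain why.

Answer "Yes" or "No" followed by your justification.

No - the grammar is unambiguous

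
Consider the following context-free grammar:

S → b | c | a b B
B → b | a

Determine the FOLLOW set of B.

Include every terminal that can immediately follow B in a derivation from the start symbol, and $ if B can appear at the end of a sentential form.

We compute FOLLOW(B) using the standard algorithm.
FOLLOW(S) starts with {$}.
FIRST(B) = {a, b}
FIRST(S) = {a, b, c}
FOLLOW(B) = {$}
FOLLOW(S) = {$}
Therefore, FOLLOW(B) = {$}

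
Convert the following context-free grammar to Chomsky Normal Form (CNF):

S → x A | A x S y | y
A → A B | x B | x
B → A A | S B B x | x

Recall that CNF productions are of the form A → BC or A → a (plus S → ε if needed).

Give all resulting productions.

TX → x; TY → y; S → y; A → x; B → x; S → TX A; S → A X0; X0 → TX X1; X1 → S TY; A → A B; A → TX B; B → A A; B → S X2; X2 → B X3; X3 → B TX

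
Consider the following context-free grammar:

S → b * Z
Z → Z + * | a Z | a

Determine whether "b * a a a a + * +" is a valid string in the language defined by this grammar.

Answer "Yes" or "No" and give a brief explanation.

No - no valid derivation exists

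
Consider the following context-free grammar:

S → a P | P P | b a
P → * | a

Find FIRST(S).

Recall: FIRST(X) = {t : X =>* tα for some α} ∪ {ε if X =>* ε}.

We compute FIRST(S) using the standard algorithm.
FIRST(P) = {*, a}
FIRST(S) = {*, a, b}
Therefore, FIRST(S) = {*, a, b}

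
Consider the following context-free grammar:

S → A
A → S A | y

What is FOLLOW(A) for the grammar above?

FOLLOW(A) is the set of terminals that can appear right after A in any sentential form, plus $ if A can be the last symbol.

We compute FOLLOW(A) using the standard algorithm.
FOLLOW(S) starts with {$}.
FIRST(A) = {y}
FIRST(S) = {y}
FOLLOW(A) = {$, y}
FOLLOW(S) = {$, y}
Therefore, FOLLOW(A) = {$, y}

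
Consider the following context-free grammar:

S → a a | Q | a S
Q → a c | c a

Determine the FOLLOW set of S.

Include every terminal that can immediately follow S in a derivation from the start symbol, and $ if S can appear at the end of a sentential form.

We compute FOLLOW(S) using the standard algorithm.
FOLLOW(S) starts with {$}.
FIRST(Q) = {a, c}
FIRST(S) = {a, c}
FOLLOW(Q) = {$}
FOLLOW(S) = {$}
Therefore, FOLLOW(S) = {$}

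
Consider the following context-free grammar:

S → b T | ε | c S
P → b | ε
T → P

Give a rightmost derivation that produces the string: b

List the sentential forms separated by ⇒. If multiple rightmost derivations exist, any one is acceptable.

S ⇒ b T ⇒ b P ⇒ b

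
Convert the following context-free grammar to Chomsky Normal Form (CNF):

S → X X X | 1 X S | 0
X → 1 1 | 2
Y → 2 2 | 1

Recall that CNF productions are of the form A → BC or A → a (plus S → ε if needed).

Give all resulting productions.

T1 → 1; S → 0; X → 2; T2 → 2; Y → 1; S → X X0; X0 → X X; S → T1 X1; X1 → X S; X → T1 T1; Y → T2 T2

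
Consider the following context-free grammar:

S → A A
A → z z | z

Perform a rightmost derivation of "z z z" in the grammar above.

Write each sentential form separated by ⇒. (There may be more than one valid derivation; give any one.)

S ⇒ A A ⇒ A z z ⇒ z z z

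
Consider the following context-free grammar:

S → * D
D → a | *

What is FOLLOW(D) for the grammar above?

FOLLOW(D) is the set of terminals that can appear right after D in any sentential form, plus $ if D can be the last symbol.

We compute FOLLOW(D) using the standard algorithm.
FOLLOW(S) starts with {$}.
FIRST(D) = {*, a}
FIRST(S) = {*}
FOLLOW(D) = {$}
FOLLOW(S) = {$}
Therefore, FOLLOW(D) = {$}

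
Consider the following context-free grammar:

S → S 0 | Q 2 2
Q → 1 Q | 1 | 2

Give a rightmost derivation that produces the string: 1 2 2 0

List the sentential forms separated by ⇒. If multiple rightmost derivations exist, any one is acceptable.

S ⇒ S 0 ⇒ Q 2 2 0 ⇒ 1 2 2 0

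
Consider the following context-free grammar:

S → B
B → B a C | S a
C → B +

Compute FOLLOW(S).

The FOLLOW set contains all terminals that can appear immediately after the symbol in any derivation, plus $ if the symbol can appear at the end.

We compute FOLLOW(S) using the standard algorithm.
FOLLOW(S) starts with {$}.
FIRST(B) = {}
FIRST(C) = {}
FIRST(S) = {}
FOLLOW(B) = {$, +, a}
FOLLOW(C) = {$, +, a}
FOLLOW(S) = {$, a}
Therefore, FOLLOW(S) = {$, a}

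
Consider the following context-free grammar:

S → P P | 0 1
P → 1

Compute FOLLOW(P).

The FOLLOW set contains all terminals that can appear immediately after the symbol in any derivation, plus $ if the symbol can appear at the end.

We compute FOLLOW(P) using the standard algorithm.
FOLLOW(S) starts with {$}.
FIRST(P) = {1}
FIRST(S) = {0, 1}
FOLLOW(P) = {$, 1}
FOLLOW(S) = {$}
Therefore, FOLLOW(P) = {$, 1}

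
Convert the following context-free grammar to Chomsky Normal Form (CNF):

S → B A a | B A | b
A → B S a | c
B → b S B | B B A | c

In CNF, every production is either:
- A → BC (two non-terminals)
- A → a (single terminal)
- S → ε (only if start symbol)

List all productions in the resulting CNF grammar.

TA → a; S → b; A → c; TB → b; B → c; S → B X0; X0 → A TA; S → B A; A → B X1; X1 → S TA; B → TB X2; X2 → S B; B → B X3; X3 → B A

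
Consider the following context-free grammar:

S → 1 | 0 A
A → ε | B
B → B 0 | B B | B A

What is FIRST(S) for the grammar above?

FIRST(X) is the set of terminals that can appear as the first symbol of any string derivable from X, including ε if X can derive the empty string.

We compute FIRST(S) using the standard algorithm.
FIRST(A) = {ε}
FIRST(B) = {}
FIRST(S) = {0, 1}
Therefore, FIRST(S) = {0, 1}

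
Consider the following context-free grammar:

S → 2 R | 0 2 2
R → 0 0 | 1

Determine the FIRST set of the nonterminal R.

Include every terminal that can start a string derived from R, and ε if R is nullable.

We compute FIRST(R) using the standard algorithm.
FIRST(R) = {0, 1}
FIRST(S) = {0, 2}
Therefore, FIRST(R) = {0, 1}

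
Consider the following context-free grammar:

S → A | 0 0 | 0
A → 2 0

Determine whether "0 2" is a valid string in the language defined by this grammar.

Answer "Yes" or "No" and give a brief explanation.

No - no valid derivation exists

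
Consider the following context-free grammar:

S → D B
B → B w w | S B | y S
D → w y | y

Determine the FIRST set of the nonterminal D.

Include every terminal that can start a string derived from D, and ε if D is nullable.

We compute FIRST(D) using the standard algorithm.
FIRST(B) = {w, y}
FIRST(D) = {w, y}
FIRST(S) = {w, y}
Therefore, FIRST(D) = {w, y}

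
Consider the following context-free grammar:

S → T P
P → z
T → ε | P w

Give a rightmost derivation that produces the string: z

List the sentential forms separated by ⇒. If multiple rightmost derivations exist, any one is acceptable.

S ⇒ T P ⇒ T z ⇒ z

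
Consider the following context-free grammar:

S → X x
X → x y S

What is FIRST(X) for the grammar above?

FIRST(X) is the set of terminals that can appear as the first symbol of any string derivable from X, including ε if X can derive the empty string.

We compute FIRST(X) using the standard algorithm.
FIRST(S) = {x}
FIRST(X) = {x}
Therefore, FIRST(X) = {x}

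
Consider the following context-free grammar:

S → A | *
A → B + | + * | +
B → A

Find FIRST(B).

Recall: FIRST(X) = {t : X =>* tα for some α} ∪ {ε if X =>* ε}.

We compute FIRST(B) using the standard algorithm.
FIRST(A) = {+}
FIRST(B) = {+}
FIRST(S) = {*, +}
Therefore, FIRST(B) = {+}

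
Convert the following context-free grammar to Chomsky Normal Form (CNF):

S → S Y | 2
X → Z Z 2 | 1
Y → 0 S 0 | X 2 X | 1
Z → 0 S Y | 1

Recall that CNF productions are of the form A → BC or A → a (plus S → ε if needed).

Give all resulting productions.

S → 2; T2 → 2; X → 1; T0 → 0; Y → 1; Z → 1; S → S Y; X → Z X0; X0 → Z T2; Y → T0 X1; X1 → S T0; Y → X X2; X2 → T2 X; Z → T0 X3; X3 → S Y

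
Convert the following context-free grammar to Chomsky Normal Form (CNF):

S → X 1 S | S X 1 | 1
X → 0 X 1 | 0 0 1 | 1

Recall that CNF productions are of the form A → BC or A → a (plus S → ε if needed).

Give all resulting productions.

T1 → 1; S → 1; T0 → 0; X → 1; S → X X0; X0 → T1 S; S → S X1; X1 → X T1; X → T0 X2; X2 → X T1; X → T0 X3; X3 → T0 T1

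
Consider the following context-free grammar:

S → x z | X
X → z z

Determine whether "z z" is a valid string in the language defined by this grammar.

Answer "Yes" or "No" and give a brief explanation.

Yes - a valid derivation exists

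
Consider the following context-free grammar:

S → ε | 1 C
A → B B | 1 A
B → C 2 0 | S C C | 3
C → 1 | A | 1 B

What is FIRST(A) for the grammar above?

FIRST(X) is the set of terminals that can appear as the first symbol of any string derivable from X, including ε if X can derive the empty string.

We compute FIRST(A) using the standard algorithm.
FIRST(A) = {1, 3}
FIRST(B) = {1, 3}
FIRST(C) = {1, 3}
FIRST(S) = {1, ε}
Therefore, FIRST(A) = {1, 3}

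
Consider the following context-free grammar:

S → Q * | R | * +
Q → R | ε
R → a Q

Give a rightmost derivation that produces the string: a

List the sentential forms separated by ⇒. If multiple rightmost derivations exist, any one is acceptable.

S ⇒ R ⇒ a Q ⇒ a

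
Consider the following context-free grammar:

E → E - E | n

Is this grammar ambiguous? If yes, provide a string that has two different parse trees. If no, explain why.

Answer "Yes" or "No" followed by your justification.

Yes - the string 'n - n - n - n - n - n' has two distinct leftmost derivations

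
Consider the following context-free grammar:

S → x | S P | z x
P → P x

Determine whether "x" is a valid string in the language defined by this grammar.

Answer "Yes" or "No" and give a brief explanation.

Yes - a valid derivation exists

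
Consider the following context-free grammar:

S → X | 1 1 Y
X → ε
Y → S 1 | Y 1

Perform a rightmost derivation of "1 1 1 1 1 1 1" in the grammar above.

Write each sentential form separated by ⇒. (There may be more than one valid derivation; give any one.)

S ⇒ 1 1 Y ⇒ 1 1 S 1 ⇒ 1 1 1 1 Y 1 ⇒ 1 1 1 1 Y 1 1 ⇒ 1 1 1 1 S 1 1 1 ⇒ 1 1 1 1 X 1 1 1 ⇒ 1 1 1 1 1 1 1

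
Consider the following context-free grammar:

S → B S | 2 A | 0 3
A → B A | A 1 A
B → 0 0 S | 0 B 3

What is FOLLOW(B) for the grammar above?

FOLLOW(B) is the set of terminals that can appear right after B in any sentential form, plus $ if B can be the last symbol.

We compute FOLLOW(B) using the standard algorithm.
FOLLOW(S) starts with {$}.
FIRST(A) = {0}
FIRST(B) = {0}
FIRST(S) = {0, 2}
FOLLOW(A) = {$, 0, 1, 2, 3}
FOLLOW(B) = {0, 2, 3}
FOLLOW(S) = {$, 0, 2, 3}
Therefore, FOLLOW(B) = {0, 2, 3}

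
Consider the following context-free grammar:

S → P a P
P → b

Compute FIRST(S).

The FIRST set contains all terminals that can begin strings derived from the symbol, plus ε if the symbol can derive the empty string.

We compute FIRST(S) using the standard algorithm.
FIRST(P) = {b}
FIRST(S) = {b}
Therefore, FIRST(S) = {b}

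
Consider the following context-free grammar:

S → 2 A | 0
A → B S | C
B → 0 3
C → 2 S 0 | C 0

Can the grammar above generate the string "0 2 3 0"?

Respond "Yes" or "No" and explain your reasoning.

No - no valid derivation exists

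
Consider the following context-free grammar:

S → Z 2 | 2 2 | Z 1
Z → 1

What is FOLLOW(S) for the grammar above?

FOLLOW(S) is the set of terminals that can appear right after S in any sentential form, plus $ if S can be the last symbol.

We compute FOLLOW(S) using the standard algorithm.
FOLLOW(S) starts with {$}.
FIRST(S) = {1, 2}
FIRST(Z) = {1}
FOLLOW(S) = {$}
FOLLOW(Z) = {1, 2}
Therefore, FOLLOW(S) = {$}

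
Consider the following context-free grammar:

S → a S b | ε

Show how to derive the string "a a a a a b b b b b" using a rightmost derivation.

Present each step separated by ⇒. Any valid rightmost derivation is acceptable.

S ⇒ a S b ⇒ a a S b b ⇒ a a a S b b b ⇒ a a a a S b b b b ⇒ a a a a a S b b b b b ⇒ a a a a a b b b b b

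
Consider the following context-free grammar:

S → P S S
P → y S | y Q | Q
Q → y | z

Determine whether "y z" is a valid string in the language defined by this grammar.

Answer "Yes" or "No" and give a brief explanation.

No - no valid derivation exists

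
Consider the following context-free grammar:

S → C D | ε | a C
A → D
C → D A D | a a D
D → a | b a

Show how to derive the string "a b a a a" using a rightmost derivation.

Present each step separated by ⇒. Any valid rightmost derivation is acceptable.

S ⇒ a C ⇒ a D A D ⇒ a D A a ⇒ a D D a ⇒ a D a a ⇒ a b a a a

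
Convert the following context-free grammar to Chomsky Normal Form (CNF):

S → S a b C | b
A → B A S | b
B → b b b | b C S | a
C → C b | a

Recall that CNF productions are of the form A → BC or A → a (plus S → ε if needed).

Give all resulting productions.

TA → a; TB → b; S → b; A → b; B → a; C → a; S → S X0; X0 → TA X1; X1 → TB C; A → B X2; X2 → A S; B → TB X3; X3 → TB TB; B → TB X4; X4 → C S; C → C TB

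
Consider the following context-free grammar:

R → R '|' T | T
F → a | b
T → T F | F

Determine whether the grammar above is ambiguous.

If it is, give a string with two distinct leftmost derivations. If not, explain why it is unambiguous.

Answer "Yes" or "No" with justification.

No - the grammar is unambiguous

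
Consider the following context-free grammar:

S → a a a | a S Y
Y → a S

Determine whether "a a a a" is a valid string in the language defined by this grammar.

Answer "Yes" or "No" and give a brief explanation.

No - no valid derivation exists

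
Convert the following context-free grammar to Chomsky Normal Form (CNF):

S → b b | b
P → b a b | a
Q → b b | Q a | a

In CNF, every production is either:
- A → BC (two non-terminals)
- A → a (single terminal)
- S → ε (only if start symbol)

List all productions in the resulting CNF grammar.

TB → b; S → b; TA → a; P → a; Q → a; S → TB TB; P → TB X0; X0 → TA TB; Q → TB TB; Q → Q TA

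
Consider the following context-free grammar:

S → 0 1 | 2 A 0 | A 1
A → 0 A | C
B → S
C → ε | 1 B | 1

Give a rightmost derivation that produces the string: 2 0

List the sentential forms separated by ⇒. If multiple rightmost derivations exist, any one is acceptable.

S ⇒ 2 A 0 ⇒ 2 C 0 ⇒ 2 0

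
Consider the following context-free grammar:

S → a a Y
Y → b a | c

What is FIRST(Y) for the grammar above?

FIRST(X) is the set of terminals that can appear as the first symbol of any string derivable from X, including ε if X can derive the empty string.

We compute FIRST(Y) using the standard algorithm.
FIRST(S) = {a}
FIRST(Y) = {b, c}
Therefore, FIRST(Y) = {b, c}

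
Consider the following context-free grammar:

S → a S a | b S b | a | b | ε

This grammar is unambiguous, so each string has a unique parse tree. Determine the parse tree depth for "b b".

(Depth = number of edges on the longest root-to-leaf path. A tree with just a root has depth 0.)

2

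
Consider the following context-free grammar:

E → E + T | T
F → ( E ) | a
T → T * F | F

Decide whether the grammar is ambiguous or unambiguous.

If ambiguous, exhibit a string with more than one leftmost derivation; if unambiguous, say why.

Unambiguous - every string in the language has a unique leftmost derivation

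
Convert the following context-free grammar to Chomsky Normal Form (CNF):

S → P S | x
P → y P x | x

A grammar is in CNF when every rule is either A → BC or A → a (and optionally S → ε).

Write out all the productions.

S → x; TY → y; TX → x; P → x; S → P S; P → TY X0; X0 → P TX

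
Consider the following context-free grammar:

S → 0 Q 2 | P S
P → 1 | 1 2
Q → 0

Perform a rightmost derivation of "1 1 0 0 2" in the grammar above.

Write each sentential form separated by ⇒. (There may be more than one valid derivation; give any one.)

S ⇒ P S ⇒ P P S ⇒ P P 0 Q 2 ⇒ P P 0 0 2 ⇒ P 1 0 0 2 ⇒ 1 1 0 0 2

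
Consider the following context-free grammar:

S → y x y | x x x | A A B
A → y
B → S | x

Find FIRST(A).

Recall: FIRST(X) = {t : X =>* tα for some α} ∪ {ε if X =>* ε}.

We compute FIRST(A) using the standard algorithm.
FIRST(A) = {y}
FIRST(B) = {x, y}
FIRST(S) = {x, y}
Therefore, FIRST(A) = {y}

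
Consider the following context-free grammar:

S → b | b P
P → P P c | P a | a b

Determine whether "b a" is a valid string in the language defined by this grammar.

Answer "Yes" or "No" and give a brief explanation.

No - no valid derivation exists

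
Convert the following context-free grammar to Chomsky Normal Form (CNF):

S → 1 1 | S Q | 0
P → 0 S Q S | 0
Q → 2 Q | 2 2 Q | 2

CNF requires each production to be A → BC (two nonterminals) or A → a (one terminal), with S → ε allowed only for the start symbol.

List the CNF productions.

T1 → 1; S → 0; T0 → 0; P → 0; T2 → 2; Q → 2; S → T1 T1; S → S Q; P → T0 X0; X0 → S X1; X1 → Q S; Q → T2 Q; Q → T2 X2; X2 → T2 Q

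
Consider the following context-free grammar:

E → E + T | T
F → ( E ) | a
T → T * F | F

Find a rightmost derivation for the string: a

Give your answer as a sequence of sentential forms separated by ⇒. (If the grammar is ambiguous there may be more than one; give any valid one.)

E ⇒ T ⇒ F ⇒ a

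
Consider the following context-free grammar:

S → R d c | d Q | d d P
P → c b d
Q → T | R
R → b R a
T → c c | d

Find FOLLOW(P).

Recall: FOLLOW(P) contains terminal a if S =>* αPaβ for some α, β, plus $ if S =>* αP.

We compute FOLLOW(P) using the standard algorithm.
FOLLOW(S) starts with {$}.
FIRST(P) = {c}
FIRST(Q) = {b, c, d}
FIRST(R) = {b}
FIRST(S) = {b, d}
FIRST(T) = {c, d}
FOLLOW(P) = {$}
FOLLOW(Q) = {$}
FOLLOW(R) = {$, a, d}
FOLLOW(S) = {$}
FOLLOW(T) = {$}
Therefore, FOLLOW(P) = {$}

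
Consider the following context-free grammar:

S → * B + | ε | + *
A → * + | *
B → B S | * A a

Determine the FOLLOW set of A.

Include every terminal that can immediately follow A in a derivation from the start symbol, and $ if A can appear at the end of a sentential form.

We compute FOLLOW(A) using the standard algorithm.
FOLLOW(S) starts with {$}.
FIRST(A) = {*}
FIRST(B) = {*}
FIRST(S) = {*, +, ε}
FOLLOW(A) = {a}
FOLLOW(B) = {*, +}
FOLLOW(S) = {$, *, +}
Therefore, FOLLOW(A) = {a}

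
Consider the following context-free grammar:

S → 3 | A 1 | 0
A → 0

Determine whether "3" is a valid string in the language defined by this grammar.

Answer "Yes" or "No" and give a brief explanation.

Yes - a valid derivation exists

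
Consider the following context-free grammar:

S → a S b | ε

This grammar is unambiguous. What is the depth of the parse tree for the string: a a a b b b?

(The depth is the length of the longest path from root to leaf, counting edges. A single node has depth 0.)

4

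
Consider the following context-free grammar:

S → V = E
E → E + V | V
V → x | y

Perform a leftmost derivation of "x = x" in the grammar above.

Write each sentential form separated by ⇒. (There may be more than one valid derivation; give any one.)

S ⇒ V = E ⇒ x = E ⇒ x = V ⇒ x = x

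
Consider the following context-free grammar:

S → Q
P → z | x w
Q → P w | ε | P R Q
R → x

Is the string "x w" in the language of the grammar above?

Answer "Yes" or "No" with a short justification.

No - no valid derivation exists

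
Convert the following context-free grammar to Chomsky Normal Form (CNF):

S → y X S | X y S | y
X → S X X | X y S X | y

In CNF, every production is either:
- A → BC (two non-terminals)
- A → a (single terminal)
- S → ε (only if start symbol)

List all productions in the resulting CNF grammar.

TY → y; S → y; X → y; S → TY X0; X0 → X S; S → X X1; X1 → TY S; X → S X2; X2 → X X; X → X X3; X3 → TY X4; X4 → S X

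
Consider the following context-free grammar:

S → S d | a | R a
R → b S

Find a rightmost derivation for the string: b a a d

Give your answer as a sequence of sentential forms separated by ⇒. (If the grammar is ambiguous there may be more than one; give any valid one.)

S ⇒ S d ⇒ R a d ⇒ b S a d ⇒ b a a d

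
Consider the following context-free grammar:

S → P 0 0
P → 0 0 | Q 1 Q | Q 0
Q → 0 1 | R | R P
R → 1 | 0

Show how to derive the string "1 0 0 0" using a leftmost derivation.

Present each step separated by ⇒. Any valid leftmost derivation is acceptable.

S ⇒ P 0 0 ⇒ Q 0 0 0 ⇒ R 0 0 0 ⇒ 1 0 0 0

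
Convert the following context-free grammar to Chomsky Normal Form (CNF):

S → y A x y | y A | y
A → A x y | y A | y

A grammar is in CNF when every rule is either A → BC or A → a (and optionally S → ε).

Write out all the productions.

TY → y; TX → x; S → y; A → y; S → TY X0; X0 → A X1; X1 → TX TY; S → TY A; A → A X2; X2 → TX TY; A → TY A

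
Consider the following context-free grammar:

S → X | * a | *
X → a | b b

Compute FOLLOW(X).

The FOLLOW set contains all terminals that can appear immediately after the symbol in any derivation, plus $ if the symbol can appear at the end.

We compute FOLLOW(X) using the standard algorithm.
FOLLOW(S) starts with {$}.
FIRST(S) = {*, a, b}
FIRST(X) = {a, b}
FOLLOW(S) = {$}
FOLLOW(X) = {$}
Therefore, FOLLOW(X) = {$}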